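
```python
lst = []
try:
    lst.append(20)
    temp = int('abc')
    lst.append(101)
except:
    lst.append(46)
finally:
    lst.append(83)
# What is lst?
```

Step-by-step execution trace:
1. try: `lst.append(20)` → lst = [20].
2. `temp = int('abc')` raises ValueError; `lst.append(101)` is not reached.
3. bare `except` matches → `lst.append(46)` → lst = [20, 46].
4. finally always runs: `lst.append(83)` → lst = [20, 46, 83].
Result: [20, 46, 83]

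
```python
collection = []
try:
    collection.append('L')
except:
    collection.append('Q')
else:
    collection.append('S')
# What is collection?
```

Step-by-step execution trace:
1. try: `collection.append('L')` → collection = ['L']. No exception raised.
2. `except` is skipped.
3. `else` runs (try completed without exception): `collection.append('S')` → collection = ['L', 'S'].
Result: ['L', 'S']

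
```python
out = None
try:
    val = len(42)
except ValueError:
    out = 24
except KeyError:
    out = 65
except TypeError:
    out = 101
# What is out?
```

Step-by-step execution trace:
1. `val = len(42)` raises TypeError.
2. `except ValueError` does not match TypeError; skipped.
3. `except KeyError` does not match TypeError; skipped.
4. `except TypeError` matches → out = 101.
Result: 101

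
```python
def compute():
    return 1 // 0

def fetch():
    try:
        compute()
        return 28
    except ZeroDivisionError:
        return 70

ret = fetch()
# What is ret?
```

Step-by-step execution trace:
1. `fetch()` calls `compute()`.
2. `compute()` evaluates `1 // 0`, which raises ZeroDivisionError; it propagates to the caller.
3. `return 28` is not reached.
4. `except ZeroDivisionError` in fetch matches → returns 70.
5. ret = 70.
Result: 70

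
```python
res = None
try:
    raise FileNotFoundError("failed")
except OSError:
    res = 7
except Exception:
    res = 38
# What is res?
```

Step-by-step execution trace:
1. `raise FileNotFoundError(...)` raises FileNotFoundError.
2. `except OSError` matches (FileNotFoundError is a subclass of OSError) → res = 7.
3. `except Exception` is not reached.
Result: 7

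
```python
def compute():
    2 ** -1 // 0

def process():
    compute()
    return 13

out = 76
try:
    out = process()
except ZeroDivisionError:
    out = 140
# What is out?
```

Step-by-step execution trace:
1. out starts at 76.
2. try: `process()` calls `compute()`.
3. `compute()` evaluates `2 ** -1 // 0`, which raises ZeroDivisionError; it propagates through process (uncaught).
4. `return 13` in process is not reached; the assignment to out does not complete.
5. `except ZeroDivisionError` matches → out = 140.
Result: 140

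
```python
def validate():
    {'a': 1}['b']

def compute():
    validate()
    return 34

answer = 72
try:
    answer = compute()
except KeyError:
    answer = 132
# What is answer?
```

Step-by-step execution trace:
1. answer starts at 72.
2. try: `compute()` calls `validate()`.
3. `validate()` evaluates `{'a': 1}['b']`, which raises KeyError; it propagates through compute (uncaught).
4. `return 34` in compute is not reached; the assignment to answer does not complete.
5. `except KeyError` matches → answer = 132.
Result: 132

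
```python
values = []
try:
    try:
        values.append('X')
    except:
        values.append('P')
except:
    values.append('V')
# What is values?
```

Step-by-step execution trace:
1. Inner try: `values.append('X')` → values = ['X']. No exception raised.
2. Inner `except` is skipped.
3. Inner try completes normally; outer `except` is skipped.
Result: ['X']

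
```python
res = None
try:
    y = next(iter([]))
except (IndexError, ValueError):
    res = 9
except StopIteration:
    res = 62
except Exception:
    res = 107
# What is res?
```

Step-by-step execution trace:
1. `y = next(iter([]))` raises StopIteration.
2. `except (IndexError, ValueError)` does not match StopIteration; skipped.
3. `except StopIteration` matches (exact type match) → res = 62.
4. `except Exception` is not reached.
Result: 62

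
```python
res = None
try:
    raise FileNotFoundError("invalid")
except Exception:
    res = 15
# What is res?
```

Step-by-step execution trace:
1. `raise FileNotFoundError(...)` raises FileNotFoundError.
2. `except Exception` matches (FileNotFoundError is a subclass of Exception) → res = 15.
Result: 15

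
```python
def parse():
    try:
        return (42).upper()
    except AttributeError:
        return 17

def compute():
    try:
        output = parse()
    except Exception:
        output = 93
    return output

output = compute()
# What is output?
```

Step-by-step execution trace:
1. `compute()` calls `parse()`.
2. In parse: `(42).upper()` raises AttributeError; `except AttributeError` catches it → returns 17.
3. In compute: `output = parse()` → output = 17. No exception reaches compute.
4. `except Exception` is skipped; compute returns 17.
5. output = 17.
Result: 17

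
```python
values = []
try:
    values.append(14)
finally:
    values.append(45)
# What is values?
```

Step-by-step execution trace:
1. try: `values.append(14)` → values = [14].
2. The try body completes without raising.
3. finally always runs: `values.append(45)` → values = [14, 45].
Result: [14, 45]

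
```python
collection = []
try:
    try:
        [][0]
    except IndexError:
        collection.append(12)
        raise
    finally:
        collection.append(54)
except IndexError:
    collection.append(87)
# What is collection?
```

Step-by-step execution trace:
1. Inner try: `[][0]` raises IndexError.
2. Inner `except IndexError` matches → `collection.append(12)` → collection = [12].
3. bare `raise` re-raises IndexError.
4. Inner `finally` runs during unwinding: `collection.append(54)` → collection = [12, 54].
5. Outer `except IndexError` matches → `collection.append(87)` → collection = [12, 54, 87].
Result: [12, 54, 87]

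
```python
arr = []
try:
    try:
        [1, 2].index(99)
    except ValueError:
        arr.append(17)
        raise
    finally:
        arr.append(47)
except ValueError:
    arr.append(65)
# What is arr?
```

Step-by-step execution trace:
1. Inner try: `[1, 2].index(99)` raises ValueError.
2. Inner `except ValueError` matches → `arr.append(17)` → arr = [17].
3. bare `raise` re-raises ValueError.
4. Inner `finally` runs during unwinding: `arr.append(47)` → arr = [17, 47].
5. Outer `except ValueError` matches → `arr.append(65)` → arr = [17, 47, 65].
Result: [17, 47, 65]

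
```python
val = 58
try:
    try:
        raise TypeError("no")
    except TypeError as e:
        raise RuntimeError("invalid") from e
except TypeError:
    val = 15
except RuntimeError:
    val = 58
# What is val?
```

Step-by-step execution trace:
1. Inner try raises TypeError; inner `except TypeError as e` catches it.
2. `raise RuntimeError(...) from e` raises RuntimeError (TypeError is attached as __cause__, but only RuntimeError is active).
3. Outer `except TypeError` does not match RuntimeError; skipped.
4. Outer `except RuntimeError` matches → val = 58.
Result: 58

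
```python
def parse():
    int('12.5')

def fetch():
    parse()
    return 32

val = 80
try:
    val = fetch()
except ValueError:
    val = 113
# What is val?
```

Step-by-step execution trace:
1. val starts at 80.
2. try: `fetch()` calls `parse()`.
3. `parse()` evaluates `int('12.5')`, which raises ValueError; it propagates through fetch (uncaught).
4. `return 32` in fetch is not reached; the assignment to val does not complete.
5. `except ValueError` matches → val = 113.
Result: 113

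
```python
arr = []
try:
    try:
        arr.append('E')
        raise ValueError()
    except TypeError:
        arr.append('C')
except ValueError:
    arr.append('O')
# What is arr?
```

Step-by-step execution trace:
1. Inner try: `arr.append('E')` → arr = ['E'].
2. `raise ValueError()` raises ValueError.
3. Inner `except TypeError` does not match ValueError; exception propagates to outer try.
4. Outer `except ValueError` matches → `arr.append('O')` → arr = ['E', 'O'].
Result: ['E', 'O']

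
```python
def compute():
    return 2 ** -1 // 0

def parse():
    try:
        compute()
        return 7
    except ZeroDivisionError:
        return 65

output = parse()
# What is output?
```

Step-by-step execution trace:
1. `parse()` calls `compute()`.
2. `compute()` evaluates `2 ** -1 // 0`, which raises ZeroDivisionError; it propagates to the caller.
3. `return 7` is not reached.
4. `except ZeroDivisionError` in parse matches → returns 65.
5. output = 65.
Result: 65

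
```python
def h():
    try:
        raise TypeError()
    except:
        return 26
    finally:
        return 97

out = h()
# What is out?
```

Step-by-step execution trace:
1. `h()` enters try: `raise TypeError()` raises TypeError.
2. bare `except` matches → `return 26` sets pending return value 26.
3. Before returning, `finally: return 97` runs and overrides the pending return.
4. h() returns 97 → out = 97.
Result: 97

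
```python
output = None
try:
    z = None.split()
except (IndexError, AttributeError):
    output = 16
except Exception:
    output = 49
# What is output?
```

Step-by-step execution trace:
1. `z = None.split()` raises AttributeError.
2. `except (IndexError, AttributeError)` matches (AttributeError is in the tuple) → output = 16.
3. `except Exception` is not reached.
Result: 16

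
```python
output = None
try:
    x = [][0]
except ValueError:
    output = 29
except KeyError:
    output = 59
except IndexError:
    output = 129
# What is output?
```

Step-by-step execution trace:
1. `x = [][0]` raises IndexError.
2. `except ValueError` does not match IndexError; skipped.
3. `except KeyError` does not match IndexError; skipped.
4. `except IndexError` matches → output = 129.
Result: 129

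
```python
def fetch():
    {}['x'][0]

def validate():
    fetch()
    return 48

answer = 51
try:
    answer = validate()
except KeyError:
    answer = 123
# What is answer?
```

Step-by-step execution trace:
1. answer starts at 51.
2. try: `validate()` calls `fetch()`.
3. `fetch()` evaluates `{}['x'][0]`, which raises KeyError; it propagates through validate (uncaught).
4. `return 48` in validate is not reached; the assignment to answer does not complete.
5. `except KeyError` matches → answer = 123.
Result: 123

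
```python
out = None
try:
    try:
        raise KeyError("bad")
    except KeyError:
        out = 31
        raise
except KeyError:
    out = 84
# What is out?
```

Step-by-step execution trace:
1. Inner try: `raise KeyError("bad")` raises KeyError.
2. Inner `except KeyError` matches → out = 31.
3. bare `raise` re-raises the same KeyError.
4. Outer `except KeyError` matches → out = 84.
Result: 84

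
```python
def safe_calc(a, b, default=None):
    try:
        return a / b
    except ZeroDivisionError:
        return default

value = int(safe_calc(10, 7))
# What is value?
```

Step-by-step execution trace:
1. `safe_calc(10, 7)` enters try: `return 10 / 7` → returns 1.4285714285714286. No exception raised.
2. `except ZeroDivisionError` is skipped.
3. `int(1.4285714285714286)` → 1 → value = 1.
Result: 1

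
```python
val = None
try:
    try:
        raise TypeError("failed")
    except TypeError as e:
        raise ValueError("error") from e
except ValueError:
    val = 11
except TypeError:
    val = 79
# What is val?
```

Step-by-step execution trace:
1. Inner try raises TypeError; inner `except TypeError as e` catches it.
2. `raise ValueError(...) from e` raises ValueError (TypeError is attached as __cause__, but only ValueError is active).
3. Outer `except ValueError` matches → val = 11.
4. `except TypeError` is not reached.
Result: 11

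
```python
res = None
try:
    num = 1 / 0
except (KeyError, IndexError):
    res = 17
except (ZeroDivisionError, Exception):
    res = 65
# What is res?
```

Step-by-step execution trace:
1. `num = 1 / 0` raises ZeroDivisionError.
2. `except (KeyError, IndexError)` does not match ZeroDivisionError; skipped.
3. `except (ZeroDivisionError, Exception)` matches (ZeroDivisionError is in the tuple) → res = 65.
Result: 65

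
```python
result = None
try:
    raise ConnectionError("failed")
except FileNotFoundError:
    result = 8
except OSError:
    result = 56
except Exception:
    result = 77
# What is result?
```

Step-by-step execution trace:
1. `raise ConnectionError(...)` raises ConnectionError.
2. `except FileNotFoundError` does not match (ConnectionError is not a subclass of FileNotFoundError); skipped.
3. `except OSError` matches (ConnectionError is a subclass of OSError) → result = 56.
4. `except Exception` is not reached.
Result: 56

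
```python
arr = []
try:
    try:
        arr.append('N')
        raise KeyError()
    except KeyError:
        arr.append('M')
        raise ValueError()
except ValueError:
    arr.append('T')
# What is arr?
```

Step-by-step execution trace:
1. Inner try: `arr.append('N')` → arr = ['N'].
2. `raise KeyError()` raises KeyError.
3. Inner `except KeyError` matches → `arr.append('M')` → arr = ['N', 'M'].
4. `raise ValueError()` raises ValueError; propagates to outer try.
5. Outer `except ValueError` matches → `arr.append('T')` → arr = ['N', 'M', 'T'].
Result: ['N', 'M', 'T']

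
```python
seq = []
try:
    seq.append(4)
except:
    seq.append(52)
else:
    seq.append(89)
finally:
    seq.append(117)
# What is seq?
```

Step-by-step execution trace:
1. try: `seq.append(4)` → seq = [4]. No exception raised.
2. `except` is skipped.
3. `else` runs: `seq.append(89)` → seq = [4, 89].
4. `finally` always runs: `seq.append(117)` → seq = [4, 89, 117].
Result: [4, 89, 117]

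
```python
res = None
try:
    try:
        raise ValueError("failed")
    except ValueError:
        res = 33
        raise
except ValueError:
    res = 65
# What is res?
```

Step-by-step execution trace:
1. Inner try: `raise ValueError("failed")` raises ValueError.
2. Inner `except ValueError` matches → res = 33.
3. bare `raise` re-raises the same ValueError.
4. Outer `except ValueError` matches → res = 65.
Result: 65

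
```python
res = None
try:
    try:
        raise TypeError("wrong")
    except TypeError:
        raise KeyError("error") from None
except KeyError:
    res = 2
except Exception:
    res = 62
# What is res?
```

Step-by-step execution trace:
1. Inner try raises TypeError; inner `except TypeError` catches it.
2. `raise KeyError(...) from None` raises KeyError (from None suppresses __context__, but the active exception is still KeyError).
3. Outer `except KeyError` matches → res = 2.
4. `except Exception` is not reached.
Result: 2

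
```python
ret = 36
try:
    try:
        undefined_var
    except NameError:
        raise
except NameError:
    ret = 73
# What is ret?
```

Step-by-step execution trace:
1. Inner try: `undefined_var` raises NameError.
2. Inner `except NameError` matches; bare `raise` re-raises the same NameError.
3. Outer `except NameError` matches → ret = 73.
Result: 73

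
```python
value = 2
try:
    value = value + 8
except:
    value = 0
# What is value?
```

Step-by-step execution trace:
1. value starts at 2.
2. try: `value = value + 8` → value = 10. No exception raised.
3. `except` is skipped.
Result: 10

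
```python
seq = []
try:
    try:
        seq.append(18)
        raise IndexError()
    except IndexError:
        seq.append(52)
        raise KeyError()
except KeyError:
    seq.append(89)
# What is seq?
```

Step-by-step execution trace:
1. Inner try: `seq.append(18)` → seq = [18].
2. `raise IndexError()` raises IndexError.
3. Inner `except IndexError` matches → `seq.append(52)` → seq = [18, 52].
4. `raise KeyError()` raises KeyError; propagates to outer try.
5. Outer `except KeyError` matches → `seq.append(89)` → seq = [18, 52, 89].
Result: [18, 52, 89]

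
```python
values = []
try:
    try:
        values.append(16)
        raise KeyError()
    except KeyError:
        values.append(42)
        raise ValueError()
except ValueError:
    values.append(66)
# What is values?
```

Step-by-step execution trace:
1. Inner try: `values.append(16)` → values = [16].
2. `raise KeyError()` raises KeyError.
3. Inner `except KeyError` matches → `values.append(42)` → values = [16, 42].
4. `raise ValueError()` raises ValueError; propagates to outer try.
5. Outer `except ValueError` matches → `values.append(66)` → values = [16, 42, 66].
Result: [16, 42, 66]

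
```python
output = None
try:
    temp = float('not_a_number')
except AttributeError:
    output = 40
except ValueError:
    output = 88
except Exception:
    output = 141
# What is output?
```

Step-by-step execution trace:
1. `temp = float('not_a_number')` raises ValueError.
2. `except AttributeError` does not match ValueError; skipped.
3. `except ValueError` matches → output = 88.
4. Remaining except clauses are skipped.
Result: 88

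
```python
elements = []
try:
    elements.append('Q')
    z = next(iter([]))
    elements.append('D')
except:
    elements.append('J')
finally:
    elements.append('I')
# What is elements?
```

Step-by-step execution trace:
1. try: `elements.append('Q')` → elements = ['Q'].
2. `z = next(iter([]))` raises StopIteration; `elements.append('D')` is not reached.
3. bare `except` matches → `elements.append('J')` → elements = ['Q', 'J'].
4. finally always runs: `elements.append('I')` → elements = ['Q', 'J', 'I'].
Result: ['Q', 'J', 'I']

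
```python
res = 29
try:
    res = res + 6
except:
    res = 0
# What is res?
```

Step-by-step execution trace:
1. res starts at 29.
2. try: `res = res + 6` → res = 35. No exception raised.
3. `except` is skipped.
Result: 35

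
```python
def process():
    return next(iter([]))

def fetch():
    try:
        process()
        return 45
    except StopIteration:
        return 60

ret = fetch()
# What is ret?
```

Step-by-step execution trace:
1. `fetch()` calls `process()`.
2. `process()` evaluates `next(iter([]))`, which raises StopIteration; it propagates to the caller.
3. `return 45` is not reached.
4. `except StopIteration` in fetch matches → returns 60.
5. ret = 60.
Result: 60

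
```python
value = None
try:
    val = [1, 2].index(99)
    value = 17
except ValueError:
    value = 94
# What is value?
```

Step-by-step execution trace:
1. `val = [1, 2].index(99)` raises ValueError.
2. `value = 17` is not reached.
3. `except ValueError` matches → value = 94.
Result: 94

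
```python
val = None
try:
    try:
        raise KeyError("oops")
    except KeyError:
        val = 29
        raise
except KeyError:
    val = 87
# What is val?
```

Step-by-step execution trace:
1. Inner try: `raise KeyError("oops")` raises KeyError.
2. Inner `except KeyError` matches → val = 29.
3. bare `raise` re-raises the same KeyError.
4. Outer `except KeyError` matches → val = 87.
Result: 87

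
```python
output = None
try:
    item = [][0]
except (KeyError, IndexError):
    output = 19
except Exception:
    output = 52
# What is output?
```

Step-by-step execution trace:
1. `item = [][0]` raises IndexError.
2. `except (KeyError, IndexError)` matches (IndexError is in the tuple) → output = 19.
3. `except Exception` is not reached.
Result: 19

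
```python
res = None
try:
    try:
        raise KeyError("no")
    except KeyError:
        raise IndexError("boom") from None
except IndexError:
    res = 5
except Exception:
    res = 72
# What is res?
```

Step-by-step execution trace:
1. Inner try raises KeyError; inner `except KeyError` catches it.
2. `raise IndexError(...) from None` raises IndexError (from None suppresses __context__, but the active exception is still IndexError).
3. Outer `except IndexError` matches → res = 5.
4. `except Exception` is not reached.
Result: 5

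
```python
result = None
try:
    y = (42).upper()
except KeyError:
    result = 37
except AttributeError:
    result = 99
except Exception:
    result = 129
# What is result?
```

Step-by-step execution trace:
1. `y = (42).upper()` raises AttributeError.
2. `except KeyError` does not match AttributeError; skipped.
3. `except AttributeError` matches → result = 99.
4. Remaining except clauses are skipped.
Result: 99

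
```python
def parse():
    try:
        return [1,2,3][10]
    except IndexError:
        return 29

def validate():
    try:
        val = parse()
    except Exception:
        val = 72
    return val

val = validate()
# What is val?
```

Step-by-step execution trace:
1. `validate()` calls `parse()`.
2. In parse: `[1,2,3][10]` raises IndexError; `except IndexError` catches it → returns 29.
3. In validate: `val = parse()` → val = 29. No exception reaches validate.
4. `except Exception` is skipped; validate returns 29.
5. val = 29.
Result: 29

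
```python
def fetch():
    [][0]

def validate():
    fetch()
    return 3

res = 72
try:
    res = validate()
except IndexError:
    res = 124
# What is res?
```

Step-by-step execution trace:
1. res starts at 72.
2. try: `validate()` calls `fetch()`.
3. `fetch()` evaluates `[][0]`, which raises IndexError; it propagates through validate (uncaught).
4. `return 3` in validate is not reached; the assignment to res does not complete.
5. `except IndexError` matches → res = 124.
Result: 124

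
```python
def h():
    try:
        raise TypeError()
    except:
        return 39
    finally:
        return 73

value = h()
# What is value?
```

Step-by-step execution trace:
1. `h()` enters try: `raise TypeError()` raises TypeError.
2. bare `except` matches → `return 39` sets pending return value 39.
3. Before returning, `finally: return 73` runs and overrides the pending return.
4. h() returns 73 → value = 73.
Result: 73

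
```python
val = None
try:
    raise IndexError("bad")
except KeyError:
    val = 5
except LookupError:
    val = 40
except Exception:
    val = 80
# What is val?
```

Step-by-step execution trace:
1. `raise IndexError(...)` raises IndexError.
2. `except KeyError` does not match (IndexError is not a subclass of KeyError); skipped.
3. `except LookupError` matches (IndexError is a subclass of LookupError) → val = 40.
4. `except Exception` is not reached.
Result: 40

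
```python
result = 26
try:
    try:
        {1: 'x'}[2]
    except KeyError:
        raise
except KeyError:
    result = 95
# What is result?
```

Step-by-step execution trace:
1. Inner try: `{1: 'x'}[2]` raises KeyError.
2. Inner `except KeyError` matches; bare `raise` re-raises the same KeyError.
3. Outer `except KeyError` matches → result = 95.
Result: 95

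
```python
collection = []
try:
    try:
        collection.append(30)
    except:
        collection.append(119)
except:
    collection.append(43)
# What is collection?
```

Step-by-step execution trace:
1. Inner try: `collection.append(30)` → collection = [30]. No exception raised.
2. Inner `except` is skipped.
3. Inner try completes normally; outer `except` is skipped.
Result: [30]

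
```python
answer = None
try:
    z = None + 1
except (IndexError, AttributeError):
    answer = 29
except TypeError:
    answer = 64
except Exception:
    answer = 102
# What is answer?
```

Step-by-step execution trace:
1. `z = None + 1` raises TypeError.
2. `except (IndexError, AttributeError)` does not match TypeError; skipped.
3. `except TypeError` matches (exact type match) → answer = 64.
4. `except Exception` is not reached.
Result: 64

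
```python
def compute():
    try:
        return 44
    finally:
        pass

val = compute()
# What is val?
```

Step-by-step execution trace:
1. `compute()` enters try: `return 44` sets pending return value 44.
2. Before returning, `finally: pass` runs (no effect).
3. compute() returns 44 → val = 44.
Result: 44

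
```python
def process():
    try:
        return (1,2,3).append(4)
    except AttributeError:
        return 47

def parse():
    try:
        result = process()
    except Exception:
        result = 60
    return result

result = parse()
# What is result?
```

Step-by-step execution trace:
1. `parse()` calls `process()`.
2. In process: `(1,2,3).append(4)` raises AttributeError; `except AttributeError` catches it → returns 47.
3. In parse: `result = process()` → result = 47. No exception reaches parse.
4. `except Exception` is skipped; parse returns 47.
5. result = 47.
Result: 47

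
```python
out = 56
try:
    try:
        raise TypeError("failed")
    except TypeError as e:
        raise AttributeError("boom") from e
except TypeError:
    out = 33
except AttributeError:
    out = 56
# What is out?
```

Step-by-step execution trace:
1. Inner try raises TypeError; inner `except TypeError as e` catches it.
2. `raise AttributeError(...) from e` raises AttributeError (TypeError is attached as __cause__, but only AttributeError is active).
3. Outer `except TypeError` does not match AttributeError; skipped.
4. Outer `except AttributeError` matches → out = 56.
Result: 56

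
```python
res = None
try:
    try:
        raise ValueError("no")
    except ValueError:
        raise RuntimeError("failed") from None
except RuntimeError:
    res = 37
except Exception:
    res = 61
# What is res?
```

Step-by-step execution trace:
1. Inner try raises ValueError; inner `except ValueError` catches it.
2. `raise RuntimeError(...) from None` raises RuntimeError (from None suppresses __context__, but the active exception is still RuntimeError).
3. Outer `except RuntimeError` matches → res = 37.
4. `except Exception` is not reached.
Result: 37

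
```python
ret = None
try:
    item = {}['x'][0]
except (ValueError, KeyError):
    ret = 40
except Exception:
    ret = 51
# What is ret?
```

Step-by-step execution trace:
1. `item = {}['x'][0]` raises KeyError.
2. `except (ValueError, KeyError)` matches (KeyError is in the tuple) → ret = 40.
3. `except Exception` is not reached.
Result: 40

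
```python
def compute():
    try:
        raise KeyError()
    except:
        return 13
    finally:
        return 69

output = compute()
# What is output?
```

Step-by-step execution trace:
1. `compute()` enters try: `raise KeyError()` raises KeyError.
2. bare `except` matches → `return 13` sets pending return value 13.
3. Before returning, `finally: return 69` runs and overrides the pending return.
4. compute() returns 69 → output = 69.
Result: 69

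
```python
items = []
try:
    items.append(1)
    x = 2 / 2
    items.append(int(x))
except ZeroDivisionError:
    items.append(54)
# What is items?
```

Step-by-step execution trace:
1. try: `items.append(1)` → items = [1].
2. `x = 2 / 2` → x = 1.0. No exception raised.
3. `items.append(int(x))` → items = [1, 1].
4. `except ZeroDivisionError` is skipped (no exception was raised).
Result: [1, 1]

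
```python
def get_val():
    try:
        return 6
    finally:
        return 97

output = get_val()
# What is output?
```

Step-by-step execution trace:
1. `get_val()` enters try: `return 6` sets pending return value 6.
2. Before returning, `finally: return 97` runs and overrides the pending return.
3. get_val() returns 97 → output = 97.
Result: 97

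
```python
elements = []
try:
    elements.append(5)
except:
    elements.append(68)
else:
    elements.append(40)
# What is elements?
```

Step-by-step execution trace:
1. try: `elements.append(5)` → elements = [5]. No exception raised.
2. `except` is skipped.
3. `else` runs (try completed without exception): `elements.append(40)` → elements = [5, 40].
Result: [5, 40]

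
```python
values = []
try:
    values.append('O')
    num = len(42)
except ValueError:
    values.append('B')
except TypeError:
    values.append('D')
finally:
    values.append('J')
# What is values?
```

Step-by-step execution trace:
1. try: `values.append('O')` → values = ['O'].
2. `num = len(42)` raises TypeError.
3. `except ValueError` does not match TypeError; skipped.
4. `except TypeError` matches → `values.append('D')` → values = ['O', 'D'].
5. finally always runs: `values.append('J')` → values = ['O', 'D', 'J'].
Result: ['O', 'D', 'J']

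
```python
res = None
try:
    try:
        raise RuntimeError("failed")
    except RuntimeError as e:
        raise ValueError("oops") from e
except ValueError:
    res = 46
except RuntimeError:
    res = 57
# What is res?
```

Step-by-step execution trace:
1. Inner try raises RuntimeError; inner `except RuntimeError as e` catches it.
2. `raise ValueError(...) from e` raises ValueError (RuntimeError is attached as __cause__, but only ValueError is active).
3. Outer `except ValueError` matches → res = 46.
4. `except RuntimeError` is not reached.
Result: 46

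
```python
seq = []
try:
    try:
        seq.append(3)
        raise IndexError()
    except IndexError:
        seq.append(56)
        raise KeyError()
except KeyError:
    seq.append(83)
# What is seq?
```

Step-by-step execution trace:
1. Inner try: `seq.append(3)` → seq = [3].
2. `raise IndexError()` raises IndexError.
3. Inner `except IndexError` matches → `seq.append(56)` → seq = [3, 56].
4. `raise KeyError()` raises KeyError; propagates to outer try.
5. Outer `except KeyError` matches → `seq.append(83)` → seq = [3, 56, 83].
Result: [3, 56, 83]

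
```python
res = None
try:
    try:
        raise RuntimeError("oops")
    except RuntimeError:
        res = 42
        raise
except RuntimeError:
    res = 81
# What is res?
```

Step-by-step execution trace:
1. Inner try: `raise RuntimeError("oops")` raises RuntimeError.
2. Inner `except RuntimeError` matches → res = 42.
3. bare `raise` re-raises the same RuntimeError.
4. Outer `except RuntimeError` matches → res = 81.
Result: 81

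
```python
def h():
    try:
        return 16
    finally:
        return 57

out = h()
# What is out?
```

Step-by-step execution trace:
1. `h()` enters try: `return 16` sets pending return value 16.
2. Before returning, `finally: return 57` runs and overrides the pending return.
3. h() returns 57 → out = 57.
Result: 57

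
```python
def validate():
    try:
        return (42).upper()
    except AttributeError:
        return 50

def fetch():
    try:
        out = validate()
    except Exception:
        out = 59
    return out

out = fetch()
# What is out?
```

Step-by-step execution trace:
1. `fetch()` calls `validate()`.
2. In validate: `(42).upper()` raises AttributeError; `except AttributeError` catches it → returns 50.
3. In fetch: `out = validate()` → out = 50. No exception reaches fetch.
4. `except Exception` is skipped; fetch returns 50.
5. out = 50.
Result: 50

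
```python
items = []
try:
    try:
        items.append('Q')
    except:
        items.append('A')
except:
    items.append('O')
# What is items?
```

Step-by-step execution trace:
1. Inner try: `items.append('Q')` → items = ['Q']. No exception raised.
2. Inner `except` is skipped.
3. Inner try completes normally; outer `except` is skipped.
Result: ['Q']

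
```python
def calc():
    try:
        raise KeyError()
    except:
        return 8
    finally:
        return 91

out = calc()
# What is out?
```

Step-by-step execution trace:
1. `calc()` enters try: `raise KeyError()` raises KeyError.
2. bare `except` matches → `return 8` sets pending return value 8.
3. Before returning, `finally: return 91` runs and overrides the pending return.
4. calc() returns 91 → out = 91.
Result: 91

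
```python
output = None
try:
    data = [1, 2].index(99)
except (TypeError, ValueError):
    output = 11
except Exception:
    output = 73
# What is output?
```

Step-by-step execution trace:
1. `data = [1, 2].index(99)` raises ValueError.
2. `except (TypeError, ValueError)` matches (ValueError is in the tuple) → output = 11.
3. `except Exception` is not reached.
Result: 11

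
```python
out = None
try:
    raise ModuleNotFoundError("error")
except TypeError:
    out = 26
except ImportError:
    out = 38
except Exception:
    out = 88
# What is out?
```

Step-by-step execution trace:
1. `raise ModuleNotFoundError(...)` raises ModuleNotFoundError.
2. `except TypeError` does not match (ModuleNotFoundError is not a subclass of TypeError); skipped.
3. `except ImportError` matches (ModuleNotFoundError is a subclass of ImportError) → out = 38.
4. `except Exception` is not reached.
Result: 38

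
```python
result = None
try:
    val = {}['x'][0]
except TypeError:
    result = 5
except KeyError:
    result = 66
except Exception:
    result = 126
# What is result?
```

Step-by-step execution trace:
1. `val = {}['x'][0]` raises KeyError.
2. `except TypeError` does not match KeyError; skipped.
3. `except KeyError` matches → result = 66.
4. Remaining except clauses are skipped.
Result: 66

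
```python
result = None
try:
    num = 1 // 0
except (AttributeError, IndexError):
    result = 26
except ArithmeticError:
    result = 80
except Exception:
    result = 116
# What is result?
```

Step-by-step execution trace:
1. `num = 1 // 0` raises ZeroDivisionError.
2. `except (AttributeError, IndexError)` does not match ZeroDivisionError; skipped.
3. `except ArithmeticError` matches (ZeroDivisionError is a subclass of ArithmeticError) → result = 80.
4. `except Exception` is not reached.
Result: 80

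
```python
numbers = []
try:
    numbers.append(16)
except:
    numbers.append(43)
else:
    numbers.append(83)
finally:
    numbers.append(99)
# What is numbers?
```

Step-by-step execution trace:
1. try: `numbers.append(16)` → numbers = [16]. No exception raised.
2. `except` is skipped.
3. `else` runs: `numbers.append(83)` → numbers = [16, 83].
4. `finally` always runs: `numbers.append(99)` → numbers = [16, 83, 99].
Result: [16, 83, 99]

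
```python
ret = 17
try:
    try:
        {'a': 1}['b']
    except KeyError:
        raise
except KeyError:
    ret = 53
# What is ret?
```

Step-by-step execution trace:
1. Inner try: `{'a': 1}['b']` raises KeyError.
2. Inner `except KeyError` matches; bare `raise` re-raises the same KeyError.
3. Outer `except KeyError` matches → ret = 53.
Result: 53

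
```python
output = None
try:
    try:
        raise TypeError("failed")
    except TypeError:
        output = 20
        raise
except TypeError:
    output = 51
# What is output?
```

Step-by-step execution trace:
1. Inner try: `raise TypeError("failed")` raises TypeError.
2. Inner `except TypeError` matches → output = 20.
3. bare `raise` re-raises the same TypeError.
4. Outer `except TypeError` matches → output = 51.
Result: 51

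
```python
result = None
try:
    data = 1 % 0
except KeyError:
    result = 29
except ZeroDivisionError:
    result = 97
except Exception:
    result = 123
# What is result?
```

Step-by-step execution trace:
1. `data = 1 % 0` raises ZeroDivisionError.
2. `except KeyError` does not match ZeroDivisionError; skipped.
3. `except ZeroDivisionError` matches → result = 97.
4. Remaining except clauses are skipped.
Result: 97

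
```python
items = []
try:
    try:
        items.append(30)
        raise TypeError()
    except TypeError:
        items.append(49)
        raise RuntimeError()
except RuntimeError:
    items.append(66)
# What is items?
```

Step-by-step execution trace:
1. Inner try: `items.append(30)` → items = [30].
2. `raise TypeError()` raises TypeError.
3. Inner `except TypeError` matches → `items.append(49)` → items = [30, 49].
4. `raise RuntimeError()` raises RuntimeError; propagates to outer try.
5. Outer `except RuntimeError` matches → `items.append(66)` → items = [30, 49, 66].
Result: [30, 49, 66]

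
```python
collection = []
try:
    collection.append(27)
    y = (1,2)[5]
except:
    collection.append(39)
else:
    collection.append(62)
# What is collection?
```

Step-by-step execution trace:
1. try: `collection.append(27)` → collection = [27].
2. `y = (1,2)[5]` raises IndexError.
3. bare `except` matches → `collection.append(39)` → collection = [27, 39].
4. `else` is skipped (an exception was raised).
Result: [27, 39]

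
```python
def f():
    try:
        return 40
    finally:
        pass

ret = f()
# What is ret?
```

Step-by-step execution trace:
1. `f()` enters try: `return 40` sets pending return value 40.
2. Before returning, `finally: pass` runs (no effect).
3. f() returns 40 → ret = 40.
Result: 40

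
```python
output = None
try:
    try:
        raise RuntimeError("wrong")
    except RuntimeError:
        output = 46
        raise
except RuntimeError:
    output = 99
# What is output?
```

Step-by-step execution trace:
1. Inner try: `raise RuntimeError("wrong")` raises RuntimeError.
2. Inner `except RuntimeError` matches → output = 46.
3. bare `raise` re-raises the same RuntimeError.
4. Outer `except RuntimeError` matches → output = 99.
Result: 99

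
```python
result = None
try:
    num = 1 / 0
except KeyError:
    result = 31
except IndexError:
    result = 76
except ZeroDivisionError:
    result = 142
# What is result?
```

Step-by-step execution trace:
1. `num = 1 / 0` raises ZeroDivisionError.
2. `except KeyError` does not match ZeroDivisionError; skipped.
3. `except IndexError` does not match ZeroDivisionError; skipped.
4. `except ZeroDivisionError` matches → result = 142.
Result: 142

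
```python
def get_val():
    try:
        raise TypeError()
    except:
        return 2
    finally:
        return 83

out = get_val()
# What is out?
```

Step-by-step execution trace:
1. `get_val()` enters try: `raise TypeError()` raises TypeError.
2. bare `except` matches → `return 2` sets pending return value 2.
3. Before returning, `finally: return 83` runs and overrides the pending return.
4. get_val() returns 83 → out = 83.
Result: 83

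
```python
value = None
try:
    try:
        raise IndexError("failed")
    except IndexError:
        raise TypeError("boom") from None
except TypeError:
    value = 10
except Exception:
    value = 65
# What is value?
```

Step-by-step execution trace:
1. Inner try raises IndexError; inner `except IndexError` catches it.
2. `raise TypeError(...) from None` raises TypeError (from None suppresses __context__, but the active exception is still TypeError).
3. Outer `except TypeError` matches → value = 10.
4. `except Exception` is not reached.
Result: 10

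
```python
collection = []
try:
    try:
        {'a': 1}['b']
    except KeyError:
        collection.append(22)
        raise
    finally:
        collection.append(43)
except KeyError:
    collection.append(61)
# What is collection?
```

Step-by-step execution trace:
1. Inner try: `{'a': 1}['b']` raises KeyError.
2. Inner `except KeyError` matches → `collection.append(22)` → collection = [22].
3. bare `raise` re-raises KeyError.
4. Inner `finally` runs during unwinding: `collection.append(43)` → collection = [22, 43].
5. Outer `except KeyError` matches → `collection.append(61)` → collection = [22, 43, 61].
Result: [22, 43, 61]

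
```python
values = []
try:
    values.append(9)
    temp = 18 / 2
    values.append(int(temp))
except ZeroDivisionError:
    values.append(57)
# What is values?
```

Step-by-step execution trace:
1. try: `values.append(9)` → values = [9].
2. `temp = 18 / 2` → temp = 9.0. No exception raised.
3. `values.append(int(temp))` → values = [9, 9].
4. `except ZeroDivisionError` is skipped (no exception was raised).
Result: [9, 9]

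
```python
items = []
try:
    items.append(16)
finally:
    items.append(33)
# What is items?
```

Step-by-step execution trace:
1. try: `items.append(16)` → items = [16].
2. The try body completes without raising.
3. finally always runs: `items.append(33)` → items = [16, 33].
Result: [16, 33]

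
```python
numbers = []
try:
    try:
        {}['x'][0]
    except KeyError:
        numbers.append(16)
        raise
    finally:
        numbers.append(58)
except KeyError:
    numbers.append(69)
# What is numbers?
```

Step-by-step execution trace:
1. Inner try: `{}['x'][0]` raises KeyError.
2. Inner `except KeyError` matches → `numbers.append(16)` → numbers = [16].
3. bare `raise` re-raises KeyError.
4. Inner `finally` runs during unwinding: `numbers.append(58)` → numbers = [16, 58].
5. Outer `except KeyError` matches → `numbers.append(69)` → numbers = [16, 58, 69].
Result: [16, 58, 69]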